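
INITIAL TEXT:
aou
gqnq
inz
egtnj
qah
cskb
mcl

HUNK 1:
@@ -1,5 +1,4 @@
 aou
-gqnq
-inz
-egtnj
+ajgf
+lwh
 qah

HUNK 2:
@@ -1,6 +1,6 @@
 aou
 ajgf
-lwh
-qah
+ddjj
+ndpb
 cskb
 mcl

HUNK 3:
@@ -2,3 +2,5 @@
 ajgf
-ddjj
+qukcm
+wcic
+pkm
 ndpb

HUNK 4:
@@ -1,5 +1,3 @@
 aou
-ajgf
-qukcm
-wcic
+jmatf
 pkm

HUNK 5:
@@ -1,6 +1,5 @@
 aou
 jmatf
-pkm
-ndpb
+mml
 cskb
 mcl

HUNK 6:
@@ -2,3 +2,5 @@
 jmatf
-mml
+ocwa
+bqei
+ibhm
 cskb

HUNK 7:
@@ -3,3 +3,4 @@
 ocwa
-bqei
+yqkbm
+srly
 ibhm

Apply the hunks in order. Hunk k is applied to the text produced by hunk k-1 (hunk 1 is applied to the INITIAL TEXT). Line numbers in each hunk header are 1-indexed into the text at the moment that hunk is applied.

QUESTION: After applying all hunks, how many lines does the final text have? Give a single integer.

Answer: 8

Derivation:
Hunk 1: at line 1 remove [gqnq,inz,egtnj] add [ajgf,lwh] -> 6 lines: aou ajgf lwh qah cskb mcl
Hunk 2: at line 1 remove [lwh,qah] add [ddjj,ndpb] -> 6 lines: aou ajgf ddjj ndpb cskb mcl
Hunk 3: at line 2 remove [ddjj] add [qukcm,wcic,pkm] -> 8 lines: aou ajgf qukcm wcic pkm ndpb cskb mcl
Hunk 4: at line 1 remove [ajgf,qukcm,wcic] add [jmatf] -> 6 lines: aou jmatf pkm ndpb cskb mcl
Hunk 5: at line 1 remove [pkm,ndpb] add [mml] -> 5 lines: aou jmatf mml cskb mcl
Hunk 6: at line 2 remove [mml] add [ocwa,bqei,ibhm] -> 7 lines: aou jmatf ocwa bqei ibhm cskb mcl
Hunk 7: at line 3 remove [bqei] add [yqkbm,srly] -> 8 lines: aou jmatf ocwa yqkbm srly ibhm cskb mcl
Final line count: 8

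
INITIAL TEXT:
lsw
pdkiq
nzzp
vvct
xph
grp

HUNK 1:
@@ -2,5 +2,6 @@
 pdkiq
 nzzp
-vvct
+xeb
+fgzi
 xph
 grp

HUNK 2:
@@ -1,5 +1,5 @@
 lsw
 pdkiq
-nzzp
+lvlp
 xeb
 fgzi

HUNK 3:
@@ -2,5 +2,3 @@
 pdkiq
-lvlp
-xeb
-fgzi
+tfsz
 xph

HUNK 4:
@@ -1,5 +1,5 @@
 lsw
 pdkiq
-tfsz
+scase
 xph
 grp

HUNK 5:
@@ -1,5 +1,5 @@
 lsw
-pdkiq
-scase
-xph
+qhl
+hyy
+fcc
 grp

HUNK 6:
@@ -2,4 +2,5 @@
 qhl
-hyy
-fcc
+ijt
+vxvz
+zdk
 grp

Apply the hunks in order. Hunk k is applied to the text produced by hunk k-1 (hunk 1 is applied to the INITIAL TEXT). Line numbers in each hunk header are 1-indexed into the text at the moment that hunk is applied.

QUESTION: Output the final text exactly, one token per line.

Hunk 1: at line 2 remove [vvct] add [xeb,fgzi] -> 7 lines: lsw pdkiq nzzp xeb fgzi xph grp
Hunk 2: at line 1 remove [nzzp] add [lvlp] -> 7 lines: lsw pdkiq lvlp xeb fgzi xph grp
Hunk 3: at line 2 remove [lvlp,xeb,fgzi] add [tfsz] -> 5 lines: lsw pdkiq tfsz xph grp
Hunk 4: at line 1 remove [tfsz] add [scase] -> 5 lines: lsw pdkiq scase xph grp
Hunk 5: at line 1 remove [pdkiq,scase,xph] add [qhl,hyy,fcc] -> 5 lines: lsw qhl hyy fcc grp
Hunk 6: at line 2 remove [hyy,fcc] add [ijt,vxvz,zdk] -> 6 lines: lsw qhl ijt vxvz zdk grp

Answer: lsw
qhl
ijt
vxvz
zdk
grp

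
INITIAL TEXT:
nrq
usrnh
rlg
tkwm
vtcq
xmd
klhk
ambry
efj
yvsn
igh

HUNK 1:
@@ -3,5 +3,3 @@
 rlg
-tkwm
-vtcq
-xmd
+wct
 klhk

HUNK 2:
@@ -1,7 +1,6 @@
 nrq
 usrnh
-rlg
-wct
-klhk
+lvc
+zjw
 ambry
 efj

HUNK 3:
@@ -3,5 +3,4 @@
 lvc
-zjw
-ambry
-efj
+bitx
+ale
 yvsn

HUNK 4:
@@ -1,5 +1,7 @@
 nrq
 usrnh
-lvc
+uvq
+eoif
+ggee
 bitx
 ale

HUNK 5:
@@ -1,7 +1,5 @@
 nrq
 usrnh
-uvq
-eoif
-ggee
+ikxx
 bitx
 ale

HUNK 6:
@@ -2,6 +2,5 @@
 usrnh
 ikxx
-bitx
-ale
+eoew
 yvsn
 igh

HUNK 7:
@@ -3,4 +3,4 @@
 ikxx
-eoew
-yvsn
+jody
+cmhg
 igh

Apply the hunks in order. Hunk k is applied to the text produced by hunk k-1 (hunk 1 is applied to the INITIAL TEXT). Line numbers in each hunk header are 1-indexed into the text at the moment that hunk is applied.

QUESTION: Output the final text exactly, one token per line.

Answer: nrq
usrnh
ikxx
jody
cmhg
igh

Derivation:
Hunk 1: at line 3 remove [tkwm,vtcq,xmd] add [wct] -> 9 lines: nrq usrnh rlg wct klhk ambry efj yvsn igh
Hunk 2: at line 1 remove [rlg,wct,klhk] add [lvc,zjw] -> 8 lines: nrq usrnh lvc zjw ambry efj yvsn igh
Hunk 3: at line 3 remove [zjw,ambry,efj] add [bitx,ale] -> 7 lines: nrq usrnh lvc bitx ale yvsn igh
Hunk 4: at line 1 remove [lvc] add [uvq,eoif,ggee] -> 9 lines: nrq usrnh uvq eoif ggee bitx ale yvsn igh
Hunk 5: at line 1 remove [uvq,eoif,ggee] add [ikxx] -> 7 lines: nrq usrnh ikxx bitx ale yvsn igh
Hunk 6: at line 2 remove [bitx,ale] add [eoew] -> 6 lines: nrq usrnh ikxx eoew yvsn igh
Hunk 7: at line 3 remove [eoew,yvsn] add [jody,cmhg] -> 6 lines: nrq usrnh ikxx jody cmhg igh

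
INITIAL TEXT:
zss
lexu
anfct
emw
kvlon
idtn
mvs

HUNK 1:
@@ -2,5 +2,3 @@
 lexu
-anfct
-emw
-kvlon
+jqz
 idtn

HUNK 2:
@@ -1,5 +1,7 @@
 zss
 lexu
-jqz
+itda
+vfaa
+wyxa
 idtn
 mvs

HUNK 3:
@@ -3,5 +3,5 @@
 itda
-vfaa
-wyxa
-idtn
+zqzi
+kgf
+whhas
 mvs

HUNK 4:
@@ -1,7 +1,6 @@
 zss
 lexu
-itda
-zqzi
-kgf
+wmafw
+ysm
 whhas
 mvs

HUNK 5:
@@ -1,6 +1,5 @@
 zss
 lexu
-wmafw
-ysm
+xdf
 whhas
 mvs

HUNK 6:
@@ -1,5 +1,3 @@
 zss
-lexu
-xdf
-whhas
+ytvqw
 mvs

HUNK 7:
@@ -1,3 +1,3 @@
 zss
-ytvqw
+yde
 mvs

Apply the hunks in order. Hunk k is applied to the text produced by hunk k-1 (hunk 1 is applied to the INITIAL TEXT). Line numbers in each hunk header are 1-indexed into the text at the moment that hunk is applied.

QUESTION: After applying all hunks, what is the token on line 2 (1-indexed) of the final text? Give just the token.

Hunk 1: at line 2 remove [anfct,emw,kvlon] add [jqz] -> 5 lines: zss lexu jqz idtn mvs
Hunk 2: at line 1 remove [jqz] add [itda,vfaa,wyxa] -> 7 lines: zss lexu itda vfaa wyxa idtn mvs
Hunk 3: at line 3 remove [vfaa,wyxa,idtn] add [zqzi,kgf,whhas] -> 7 lines: zss lexu itda zqzi kgf whhas mvs
Hunk 4: at line 1 remove [itda,zqzi,kgf] add [wmafw,ysm] -> 6 lines: zss lexu wmafw ysm whhas mvs
Hunk 5: at line 1 remove [wmafw,ysm] add [xdf] -> 5 lines: zss lexu xdf whhas mvs
Hunk 6: at line 1 remove [lexu,xdf,whhas] add [ytvqw] -> 3 lines: zss ytvqw mvs
Hunk 7: at line 1 remove [ytvqw] add [yde] -> 3 lines: zss yde mvs
Final line 2: yde

Answer: yde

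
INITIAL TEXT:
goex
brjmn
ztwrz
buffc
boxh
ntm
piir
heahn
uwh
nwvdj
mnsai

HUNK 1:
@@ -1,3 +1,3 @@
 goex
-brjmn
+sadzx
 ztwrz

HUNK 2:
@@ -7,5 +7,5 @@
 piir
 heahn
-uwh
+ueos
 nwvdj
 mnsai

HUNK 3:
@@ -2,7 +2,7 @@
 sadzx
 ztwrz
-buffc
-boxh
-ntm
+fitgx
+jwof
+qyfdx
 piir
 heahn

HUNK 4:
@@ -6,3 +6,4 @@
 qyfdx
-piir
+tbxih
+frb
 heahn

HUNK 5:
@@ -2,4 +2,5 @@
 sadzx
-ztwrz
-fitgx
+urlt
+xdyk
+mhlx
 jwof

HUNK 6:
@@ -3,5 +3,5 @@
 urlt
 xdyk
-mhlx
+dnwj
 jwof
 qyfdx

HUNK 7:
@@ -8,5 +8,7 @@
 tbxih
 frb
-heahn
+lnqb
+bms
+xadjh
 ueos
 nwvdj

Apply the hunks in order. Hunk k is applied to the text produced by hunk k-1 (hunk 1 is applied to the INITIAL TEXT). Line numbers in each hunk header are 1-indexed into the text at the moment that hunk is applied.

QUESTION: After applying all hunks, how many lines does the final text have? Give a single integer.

Hunk 1: at line 1 remove [brjmn] add [sadzx] -> 11 lines: goex sadzx ztwrz buffc boxh ntm piir heahn uwh nwvdj mnsai
Hunk 2: at line 7 remove [uwh] add [ueos] -> 11 lines: goex sadzx ztwrz buffc boxh ntm piir heahn ueos nwvdj mnsai
Hunk 3: at line 2 remove [buffc,boxh,ntm] add [fitgx,jwof,qyfdx] -> 11 lines: goex sadzx ztwrz fitgx jwof qyfdx piir heahn ueos nwvdj mnsai
Hunk 4: at line 6 remove [piir] add [tbxih,frb] -> 12 lines: goex sadzx ztwrz fitgx jwof qyfdx tbxih frb heahn ueos nwvdj mnsai
Hunk 5: at line 2 remove [ztwrz,fitgx] add [urlt,xdyk,mhlx] -> 13 lines: goex sadzx urlt xdyk mhlx jwof qyfdx tbxih frb heahn ueos nwvdj mnsai
Hunk 6: at line 3 remove [mhlx] add [dnwj] -> 13 lines: goex sadzx urlt xdyk dnwj jwof qyfdx tbxih frb heahn ueos nwvdj mnsai
Hunk 7: at line 8 remove [heahn] add [lnqb,bms,xadjh] -> 15 lines: goex sadzx urlt xdyk dnwj jwof qyfdx tbxih frb lnqb bms xadjh ueos nwvdj mnsai
Final line count: 15

Answer: 15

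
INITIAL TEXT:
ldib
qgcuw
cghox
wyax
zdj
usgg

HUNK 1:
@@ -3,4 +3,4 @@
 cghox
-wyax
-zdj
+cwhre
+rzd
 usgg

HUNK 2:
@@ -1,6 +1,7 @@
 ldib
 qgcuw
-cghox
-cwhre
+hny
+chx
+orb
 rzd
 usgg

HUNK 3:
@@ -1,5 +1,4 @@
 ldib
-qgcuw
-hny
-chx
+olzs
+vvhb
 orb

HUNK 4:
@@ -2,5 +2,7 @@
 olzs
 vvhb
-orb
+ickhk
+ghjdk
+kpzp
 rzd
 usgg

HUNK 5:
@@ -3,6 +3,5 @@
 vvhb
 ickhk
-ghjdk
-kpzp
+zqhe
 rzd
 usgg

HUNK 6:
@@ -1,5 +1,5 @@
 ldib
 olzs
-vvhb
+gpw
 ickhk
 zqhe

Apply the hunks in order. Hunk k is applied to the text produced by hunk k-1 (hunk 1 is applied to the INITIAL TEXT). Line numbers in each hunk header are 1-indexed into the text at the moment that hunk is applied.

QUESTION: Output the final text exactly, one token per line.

Hunk 1: at line 3 remove [wyax,zdj] add [cwhre,rzd] -> 6 lines: ldib qgcuw cghox cwhre rzd usgg
Hunk 2: at line 1 remove [cghox,cwhre] add [hny,chx,orb] -> 7 lines: ldib qgcuw hny chx orb rzd usgg
Hunk 3: at line 1 remove [qgcuw,hny,chx] add [olzs,vvhb] -> 6 lines: ldib olzs vvhb orb rzd usgg
Hunk 4: at line 2 remove [orb] add [ickhk,ghjdk,kpzp] -> 8 lines: ldib olzs vvhb ickhk ghjdk kpzp rzd usgg
Hunk 5: at line 3 remove [ghjdk,kpzp] add [zqhe] -> 7 lines: ldib olzs vvhb ickhk zqhe rzd usgg
Hunk 6: at line 1 remove [vvhb] add [gpw] -> 7 lines: ldib olzs gpw ickhk zqhe rzd usgg

Answer: ldib
olzs
gpw
ickhk
zqhe
rzd
usgg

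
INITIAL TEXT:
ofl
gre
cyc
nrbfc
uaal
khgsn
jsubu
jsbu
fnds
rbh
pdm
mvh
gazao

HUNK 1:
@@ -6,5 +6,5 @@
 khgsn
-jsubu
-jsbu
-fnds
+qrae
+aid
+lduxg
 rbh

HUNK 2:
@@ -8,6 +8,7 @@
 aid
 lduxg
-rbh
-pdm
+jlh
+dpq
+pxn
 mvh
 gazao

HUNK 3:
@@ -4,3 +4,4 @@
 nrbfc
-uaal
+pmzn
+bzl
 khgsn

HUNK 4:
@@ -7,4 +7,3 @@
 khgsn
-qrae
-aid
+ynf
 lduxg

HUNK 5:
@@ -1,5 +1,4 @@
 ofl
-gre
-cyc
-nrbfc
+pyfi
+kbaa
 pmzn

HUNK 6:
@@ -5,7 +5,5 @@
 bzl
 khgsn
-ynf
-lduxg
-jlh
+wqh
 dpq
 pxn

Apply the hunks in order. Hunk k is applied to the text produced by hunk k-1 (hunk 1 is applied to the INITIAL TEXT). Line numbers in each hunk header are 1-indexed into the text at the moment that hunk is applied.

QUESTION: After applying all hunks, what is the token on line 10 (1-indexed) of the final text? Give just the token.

Answer: mvh

Derivation:
Hunk 1: at line 6 remove [jsubu,jsbu,fnds] add [qrae,aid,lduxg] -> 13 lines: ofl gre cyc nrbfc uaal khgsn qrae aid lduxg rbh pdm mvh gazao
Hunk 2: at line 8 remove [rbh,pdm] add [jlh,dpq,pxn] -> 14 lines: ofl gre cyc nrbfc uaal khgsn qrae aid lduxg jlh dpq pxn mvh gazao
Hunk 3: at line 4 remove [uaal] add [pmzn,bzl] -> 15 lines: ofl gre cyc nrbfc pmzn bzl khgsn qrae aid lduxg jlh dpq pxn mvh gazao
Hunk 4: at line 7 remove [qrae,aid] add [ynf] -> 14 lines: ofl gre cyc nrbfc pmzn bzl khgsn ynf lduxg jlh dpq pxn mvh gazao
Hunk 5: at line 1 remove [gre,cyc,nrbfc] add [pyfi,kbaa] -> 13 lines: ofl pyfi kbaa pmzn bzl khgsn ynf lduxg jlh dpq pxn mvh gazao
Hunk 6: at line 5 remove [ynf,lduxg,jlh] add [wqh] -> 11 lines: ofl pyfi kbaa pmzn bzl khgsn wqh dpq pxn mvh gazao
Final line 10: mvh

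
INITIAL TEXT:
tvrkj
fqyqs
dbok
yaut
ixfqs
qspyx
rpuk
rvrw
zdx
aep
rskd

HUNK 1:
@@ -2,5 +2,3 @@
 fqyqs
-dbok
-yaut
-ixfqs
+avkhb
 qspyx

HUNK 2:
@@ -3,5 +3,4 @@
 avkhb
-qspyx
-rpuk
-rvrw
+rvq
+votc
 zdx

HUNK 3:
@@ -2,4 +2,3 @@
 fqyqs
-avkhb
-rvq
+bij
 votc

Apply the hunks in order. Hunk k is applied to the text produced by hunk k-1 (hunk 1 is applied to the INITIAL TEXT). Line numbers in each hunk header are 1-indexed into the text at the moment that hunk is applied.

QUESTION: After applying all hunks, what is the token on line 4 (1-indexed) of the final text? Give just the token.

Hunk 1: at line 2 remove [dbok,yaut,ixfqs] add [avkhb] -> 9 lines: tvrkj fqyqs avkhb qspyx rpuk rvrw zdx aep rskd
Hunk 2: at line 3 remove [qspyx,rpuk,rvrw] add [rvq,votc] -> 8 lines: tvrkj fqyqs avkhb rvq votc zdx aep rskd
Hunk 3: at line 2 remove [avkhb,rvq] add [bij] -> 7 lines: tvrkj fqyqs bij votc zdx aep rskd
Final line 4: votc

Answer: votc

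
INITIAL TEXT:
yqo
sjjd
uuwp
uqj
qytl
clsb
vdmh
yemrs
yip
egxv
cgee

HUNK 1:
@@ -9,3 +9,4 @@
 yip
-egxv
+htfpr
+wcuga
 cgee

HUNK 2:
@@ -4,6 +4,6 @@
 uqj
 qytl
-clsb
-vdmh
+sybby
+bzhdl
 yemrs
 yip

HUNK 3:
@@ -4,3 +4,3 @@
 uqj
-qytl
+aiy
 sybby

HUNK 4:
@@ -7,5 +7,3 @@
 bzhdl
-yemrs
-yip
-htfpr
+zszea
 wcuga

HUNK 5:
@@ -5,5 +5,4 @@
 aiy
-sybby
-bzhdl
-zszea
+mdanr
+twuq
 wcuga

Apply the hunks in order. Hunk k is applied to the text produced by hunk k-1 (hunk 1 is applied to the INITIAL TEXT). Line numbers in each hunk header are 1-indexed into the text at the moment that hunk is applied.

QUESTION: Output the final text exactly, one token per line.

Hunk 1: at line 9 remove [egxv] add [htfpr,wcuga] -> 12 lines: yqo sjjd uuwp uqj qytl clsb vdmh yemrs yip htfpr wcuga cgee
Hunk 2: at line 4 remove [clsb,vdmh] add [sybby,bzhdl] -> 12 lines: yqo sjjd uuwp uqj qytl sybby bzhdl yemrs yip htfpr wcuga cgee
Hunk 3: at line 4 remove [qytl] add [aiy] -> 12 lines: yqo sjjd uuwp uqj aiy sybby bzhdl yemrs yip htfpr wcuga cgee
Hunk 4: at line 7 remove [yemrs,yip,htfpr] add [zszea] -> 10 lines: yqo sjjd uuwp uqj aiy sybby bzhdl zszea wcuga cgee
Hunk 5: at line 5 remove [sybby,bzhdl,zszea] add [mdanr,twuq] -> 9 lines: yqo sjjd uuwp uqj aiy mdanr twuq wcuga cgee

Answer: yqo
sjjd
uuwp
uqj
aiy
mdanr
twuq
wcuga
cgee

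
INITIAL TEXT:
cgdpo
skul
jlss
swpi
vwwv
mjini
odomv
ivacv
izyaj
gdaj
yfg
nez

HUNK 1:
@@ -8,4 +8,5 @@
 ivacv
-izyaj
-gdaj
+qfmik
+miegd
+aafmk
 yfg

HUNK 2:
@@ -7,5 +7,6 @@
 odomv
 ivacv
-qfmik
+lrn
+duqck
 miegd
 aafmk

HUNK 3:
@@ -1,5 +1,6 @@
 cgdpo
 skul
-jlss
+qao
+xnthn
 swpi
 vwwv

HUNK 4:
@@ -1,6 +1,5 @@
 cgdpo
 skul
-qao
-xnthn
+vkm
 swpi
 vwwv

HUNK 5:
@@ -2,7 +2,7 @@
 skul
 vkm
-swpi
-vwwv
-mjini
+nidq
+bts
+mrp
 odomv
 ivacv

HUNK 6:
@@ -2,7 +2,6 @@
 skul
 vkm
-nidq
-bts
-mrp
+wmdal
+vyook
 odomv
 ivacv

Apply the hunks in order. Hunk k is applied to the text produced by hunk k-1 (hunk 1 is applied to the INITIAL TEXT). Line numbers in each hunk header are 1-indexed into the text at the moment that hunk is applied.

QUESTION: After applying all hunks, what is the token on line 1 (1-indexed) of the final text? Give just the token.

Hunk 1: at line 8 remove [izyaj,gdaj] add [qfmik,miegd,aafmk] -> 13 lines: cgdpo skul jlss swpi vwwv mjini odomv ivacv qfmik miegd aafmk yfg nez
Hunk 2: at line 7 remove [qfmik] add [lrn,duqck] -> 14 lines: cgdpo skul jlss swpi vwwv mjini odomv ivacv lrn duqck miegd aafmk yfg nez
Hunk 3: at line 1 remove [jlss] add [qao,xnthn] -> 15 lines: cgdpo skul qao xnthn swpi vwwv mjini odomv ivacv lrn duqck miegd aafmk yfg nez
Hunk 4: at line 1 remove [qao,xnthn] add [vkm] -> 14 lines: cgdpo skul vkm swpi vwwv mjini odomv ivacv lrn duqck miegd aafmk yfg nez
Hunk 5: at line 2 remove [swpi,vwwv,mjini] add [nidq,bts,mrp] -> 14 lines: cgdpo skul vkm nidq bts mrp odomv ivacv lrn duqck miegd aafmk yfg nez
Hunk 6: at line 2 remove [nidq,bts,mrp] add [wmdal,vyook] -> 13 lines: cgdpo skul vkm wmdal vyook odomv ivacv lrn duqck miegd aafmk yfg nez
Final line 1: cgdpo

Answer: cgdpo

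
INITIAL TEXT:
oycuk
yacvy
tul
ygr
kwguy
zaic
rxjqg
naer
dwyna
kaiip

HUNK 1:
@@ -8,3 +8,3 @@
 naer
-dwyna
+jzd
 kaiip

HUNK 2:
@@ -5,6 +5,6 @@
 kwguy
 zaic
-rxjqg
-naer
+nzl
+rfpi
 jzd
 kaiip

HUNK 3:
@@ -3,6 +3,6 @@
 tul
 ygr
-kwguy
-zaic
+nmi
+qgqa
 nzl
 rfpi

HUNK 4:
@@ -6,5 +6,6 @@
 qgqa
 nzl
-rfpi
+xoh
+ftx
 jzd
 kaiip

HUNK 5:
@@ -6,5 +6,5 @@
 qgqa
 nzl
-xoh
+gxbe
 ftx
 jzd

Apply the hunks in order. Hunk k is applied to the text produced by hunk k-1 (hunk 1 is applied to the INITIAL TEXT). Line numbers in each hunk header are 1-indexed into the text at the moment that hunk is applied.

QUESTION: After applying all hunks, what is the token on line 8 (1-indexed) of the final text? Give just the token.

Answer: gxbe

Derivation:
Hunk 1: at line 8 remove [dwyna] add [jzd] -> 10 lines: oycuk yacvy tul ygr kwguy zaic rxjqg naer jzd kaiip
Hunk 2: at line 5 remove [rxjqg,naer] add [nzl,rfpi] -> 10 lines: oycuk yacvy tul ygr kwguy zaic nzl rfpi jzd kaiip
Hunk 3: at line 3 remove [kwguy,zaic] add [nmi,qgqa] -> 10 lines: oycuk yacvy tul ygr nmi qgqa nzl rfpi jzd kaiip
Hunk 4: at line 6 remove [rfpi] add [xoh,ftx] -> 11 lines: oycuk yacvy tul ygr nmi qgqa nzl xoh ftx jzd kaiip
Hunk 5: at line 6 remove [xoh] add [gxbe] -> 11 lines: oycuk yacvy tul ygr nmi qgqa nzl gxbe ftx jzd kaiip
Final line 8: gxbe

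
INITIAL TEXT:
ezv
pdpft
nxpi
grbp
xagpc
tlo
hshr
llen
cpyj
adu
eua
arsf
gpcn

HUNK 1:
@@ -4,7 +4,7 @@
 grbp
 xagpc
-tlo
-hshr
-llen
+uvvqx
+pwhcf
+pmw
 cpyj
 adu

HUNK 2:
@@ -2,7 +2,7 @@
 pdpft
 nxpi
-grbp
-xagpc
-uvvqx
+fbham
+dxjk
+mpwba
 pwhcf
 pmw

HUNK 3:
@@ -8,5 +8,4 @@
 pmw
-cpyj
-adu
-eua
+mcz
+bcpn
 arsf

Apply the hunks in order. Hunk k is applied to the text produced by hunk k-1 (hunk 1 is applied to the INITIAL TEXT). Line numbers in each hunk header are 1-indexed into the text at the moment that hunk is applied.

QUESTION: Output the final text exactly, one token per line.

Hunk 1: at line 4 remove [tlo,hshr,llen] add [uvvqx,pwhcf,pmw] -> 13 lines: ezv pdpft nxpi grbp xagpc uvvqx pwhcf pmw cpyj adu eua arsf gpcn
Hunk 2: at line 2 remove [grbp,xagpc,uvvqx] add [fbham,dxjk,mpwba] -> 13 lines: ezv pdpft nxpi fbham dxjk mpwba pwhcf pmw cpyj adu eua arsf gpcn
Hunk 3: at line 8 remove [cpyj,adu,eua] add [mcz,bcpn] -> 12 lines: ezv pdpft nxpi fbham dxjk mpwba pwhcf pmw mcz bcpn arsf gpcn

Answer: ezv
pdpft
nxpi
fbham
dxjk
mpwba
pwhcf
pmw
mcz
bcpn
arsf
gpcn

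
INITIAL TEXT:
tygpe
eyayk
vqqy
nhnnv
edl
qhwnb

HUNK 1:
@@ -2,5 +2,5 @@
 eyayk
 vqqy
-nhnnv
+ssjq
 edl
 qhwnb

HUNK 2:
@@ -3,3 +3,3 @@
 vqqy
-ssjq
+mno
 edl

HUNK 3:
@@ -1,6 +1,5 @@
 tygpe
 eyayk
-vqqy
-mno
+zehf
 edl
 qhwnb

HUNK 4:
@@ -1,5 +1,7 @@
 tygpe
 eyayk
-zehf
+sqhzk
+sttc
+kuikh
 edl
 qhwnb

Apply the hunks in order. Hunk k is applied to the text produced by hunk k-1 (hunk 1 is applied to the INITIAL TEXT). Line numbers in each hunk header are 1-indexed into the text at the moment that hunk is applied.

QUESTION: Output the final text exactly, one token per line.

Hunk 1: at line 2 remove [nhnnv] add [ssjq] -> 6 lines: tygpe eyayk vqqy ssjq edl qhwnb
Hunk 2: at line 3 remove [ssjq] add [mno] -> 6 lines: tygpe eyayk vqqy mno edl qhwnb
Hunk 3: at line 1 remove [vqqy,mno] add [zehf] -> 5 lines: tygpe eyayk zehf edl qhwnb
Hunk 4: at line 1 remove [zehf] add [sqhzk,sttc,kuikh] -> 7 lines: tygpe eyayk sqhzk sttc kuikh edl qhwnb

Answer: tygpe
eyayk
sqhzk
sttc
kuikh
edl
qhwnb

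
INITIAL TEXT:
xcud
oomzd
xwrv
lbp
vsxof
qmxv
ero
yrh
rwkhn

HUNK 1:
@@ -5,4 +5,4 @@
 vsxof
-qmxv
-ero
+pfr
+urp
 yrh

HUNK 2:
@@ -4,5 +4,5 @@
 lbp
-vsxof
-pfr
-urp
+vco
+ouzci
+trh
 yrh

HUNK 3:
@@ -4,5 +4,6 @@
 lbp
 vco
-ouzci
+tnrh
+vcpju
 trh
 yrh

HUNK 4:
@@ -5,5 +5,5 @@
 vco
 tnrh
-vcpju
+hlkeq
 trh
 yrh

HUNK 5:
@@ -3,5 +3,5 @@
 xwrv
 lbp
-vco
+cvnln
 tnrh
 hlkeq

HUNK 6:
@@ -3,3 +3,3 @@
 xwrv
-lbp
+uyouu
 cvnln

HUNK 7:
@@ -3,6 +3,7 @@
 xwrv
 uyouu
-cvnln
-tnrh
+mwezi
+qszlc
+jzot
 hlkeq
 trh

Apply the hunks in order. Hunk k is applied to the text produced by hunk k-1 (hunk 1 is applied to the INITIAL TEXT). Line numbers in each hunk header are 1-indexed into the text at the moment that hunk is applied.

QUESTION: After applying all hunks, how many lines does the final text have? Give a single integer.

Hunk 1: at line 5 remove [qmxv,ero] add [pfr,urp] -> 9 lines: xcud oomzd xwrv lbp vsxof pfr urp yrh rwkhn
Hunk 2: at line 4 remove [vsxof,pfr,urp] add [vco,ouzci,trh] -> 9 lines: xcud oomzd xwrv lbp vco ouzci trh yrh rwkhn
Hunk 3: at line 4 remove [ouzci] add [tnrh,vcpju] -> 10 lines: xcud oomzd xwrv lbp vco tnrh vcpju trh yrh rwkhn
Hunk 4: at line 5 remove [vcpju] add [hlkeq] -> 10 lines: xcud oomzd xwrv lbp vco tnrh hlkeq trh yrh rwkhn
Hunk 5: at line 3 remove [vco] add [cvnln] -> 10 lines: xcud oomzd xwrv lbp cvnln tnrh hlkeq trh yrh rwkhn
Hunk 6: at line 3 remove [lbp] add [uyouu] -> 10 lines: xcud oomzd xwrv uyouu cvnln tnrh hlkeq trh yrh rwkhn
Hunk 7: at line 3 remove [cvnln,tnrh] add [mwezi,qszlc,jzot] -> 11 lines: xcud oomzd xwrv uyouu mwezi qszlc jzot hlkeq trh yrh rwkhn
Final line count: 11

Answer: 11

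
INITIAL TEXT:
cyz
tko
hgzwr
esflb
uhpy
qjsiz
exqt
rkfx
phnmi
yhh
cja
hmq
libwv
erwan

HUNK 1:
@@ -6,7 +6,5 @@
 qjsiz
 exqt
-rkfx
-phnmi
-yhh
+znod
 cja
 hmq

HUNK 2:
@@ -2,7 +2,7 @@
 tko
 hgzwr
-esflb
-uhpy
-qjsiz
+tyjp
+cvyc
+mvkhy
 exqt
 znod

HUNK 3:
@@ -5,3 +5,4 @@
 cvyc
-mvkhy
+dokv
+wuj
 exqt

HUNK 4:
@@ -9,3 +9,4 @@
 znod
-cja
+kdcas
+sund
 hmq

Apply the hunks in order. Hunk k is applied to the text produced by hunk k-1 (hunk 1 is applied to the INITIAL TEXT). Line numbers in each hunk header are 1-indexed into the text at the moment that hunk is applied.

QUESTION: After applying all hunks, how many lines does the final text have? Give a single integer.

Answer: 14

Derivation:
Hunk 1: at line 6 remove [rkfx,phnmi,yhh] add [znod] -> 12 lines: cyz tko hgzwr esflb uhpy qjsiz exqt znod cja hmq libwv erwan
Hunk 2: at line 2 remove [esflb,uhpy,qjsiz] add [tyjp,cvyc,mvkhy] -> 12 lines: cyz tko hgzwr tyjp cvyc mvkhy exqt znod cja hmq libwv erwan
Hunk 3: at line 5 remove [mvkhy] add [dokv,wuj] -> 13 lines: cyz tko hgzwr tyjp cvyc dokv wuj exqt znod cja hmq libwv erwan
Hunk 4: at line 9 remove [cja] add [kdcas,sund] -> 14 lines: cyz tko hgzwr tyjp cvyc dokv wuj exqt znod kdcas sund hmq libwv erwan
Final line count: 14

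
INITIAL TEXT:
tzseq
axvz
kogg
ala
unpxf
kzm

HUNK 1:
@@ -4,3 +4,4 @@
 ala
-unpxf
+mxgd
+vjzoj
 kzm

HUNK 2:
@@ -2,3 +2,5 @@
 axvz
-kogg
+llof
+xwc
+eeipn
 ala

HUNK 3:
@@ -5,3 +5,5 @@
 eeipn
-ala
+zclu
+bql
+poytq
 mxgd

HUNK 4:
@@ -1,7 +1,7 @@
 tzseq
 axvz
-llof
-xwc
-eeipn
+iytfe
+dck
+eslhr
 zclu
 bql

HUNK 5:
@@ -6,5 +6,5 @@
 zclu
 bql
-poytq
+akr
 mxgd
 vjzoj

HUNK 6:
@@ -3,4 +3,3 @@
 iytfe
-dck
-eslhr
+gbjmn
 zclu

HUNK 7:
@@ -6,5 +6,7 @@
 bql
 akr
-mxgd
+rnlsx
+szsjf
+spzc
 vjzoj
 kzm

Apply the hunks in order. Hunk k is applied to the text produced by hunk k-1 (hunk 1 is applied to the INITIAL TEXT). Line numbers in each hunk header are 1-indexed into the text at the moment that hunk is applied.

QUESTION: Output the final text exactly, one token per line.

Answer: tzseq
axvz
iytfe
gbjmn
zclu
bql
akr
rnlsx
szsjf
spzc
vjzoj
kzm

Derivation:
Hunk 1: at line 4 remove [unpxf] add [mxgd,vjzoj] -> 7 lines: tzseq axvz kogg ala mxgd vjzoj kzm
Hunk 2: at line 2 remove [kogg] add [llof,xwc,eeipn] -> 9 lines: tzseq axvz llof xwc eeipn ala mxgd vjzoj kzm
Hunk 3: at line 5 remove [ala] add [zclu,bql,poytq] -> 11 lines: tzseq axvz llof xwc eeipn zclu bql poytq mxgd vjzoj kzm
Hunk 4: at line 1 remove [llof,xwc,eeipn] add [iytfe,dck,eslhr] -> 11 lines: tzseq axvz iytfe dck eslhr zclu bql poytq mxgd vjzoj kzm
Hunk 5: at line 6 remove [poytq] add [akr] -> 11 lines: tzseq axvz iytfe dck eslhr zclu bql akr mxgd vjzoj kzm
Hunk 6: at line 3 remove [dck,eslhr] add [gbjmn] -> 10 lines: tzseq axvz iytfe gbjmn zclu bql akr mxgd vjzoj kzm
Hunk 7: at line 6 remove [mxgd] add [rnlsx,szsjf,spzc] -> 12 lines: tzseq axvz iytfe gbjmn zclu bql akr rnlsx szsjf spzc vjzoj kzm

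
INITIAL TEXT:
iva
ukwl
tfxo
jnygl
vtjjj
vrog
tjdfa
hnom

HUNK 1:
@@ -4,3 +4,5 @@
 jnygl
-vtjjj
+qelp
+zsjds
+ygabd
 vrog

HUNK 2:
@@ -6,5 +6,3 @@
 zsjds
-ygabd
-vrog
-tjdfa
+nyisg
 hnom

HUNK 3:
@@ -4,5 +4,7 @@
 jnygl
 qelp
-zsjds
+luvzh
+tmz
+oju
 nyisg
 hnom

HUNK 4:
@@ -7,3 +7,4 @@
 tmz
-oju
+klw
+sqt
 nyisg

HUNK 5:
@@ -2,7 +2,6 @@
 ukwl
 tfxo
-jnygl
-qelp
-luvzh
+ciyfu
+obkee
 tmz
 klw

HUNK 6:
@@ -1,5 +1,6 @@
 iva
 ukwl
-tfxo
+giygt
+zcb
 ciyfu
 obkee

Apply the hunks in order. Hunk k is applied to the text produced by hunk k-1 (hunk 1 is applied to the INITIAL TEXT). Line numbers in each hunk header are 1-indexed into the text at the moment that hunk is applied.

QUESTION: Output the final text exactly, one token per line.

Answer: iva
ukwl
giygt
zcb
ciyfu
obkee
tmz
klw
sqt
nyisg
hnom

Derivation:
Hunk 1: at line 4 remove [vtjjj] add [qelp,zsjds,ygabd] -> 10 lines: iva ukwl tfxo jnygl qelp zsjds ygabd vrog tjdfa hnom
Hunk 2: at line 6 remove [ygabd,vrog,tjdfa] add [nyisg] -> 8 lines: iva ukwl tfxo jnygl qelp zsjds nyisg hnom
Hunk 3: at line 4 remove [zsjds] add [luvzh,tmz,oju] -> 10 lines: iva ukwl tfxo jnygl qelp luvzh tmz oju nyisg hnom
Hunk 4: at line 7 remove [oju] add [klw,sqt] -> 11 lines: iva ukwl tfxo jnygl qelp luvzh tmz klw sqt nyisg hnom
Hunk 5: at line 2 remove [jnygl,qelp,luvzh] add [ciyfu,obkee] -> 10 lines: iva ukwl tfxo ciyfu obkee tmz klw sqt nyisg hnom
Hunk 6: at line 1 remove [tfxo] add [giygt,zcb] -> 11 lines: iva ukwl giygt zcb ciyfu obkee tmz klw sqt nyisg hnom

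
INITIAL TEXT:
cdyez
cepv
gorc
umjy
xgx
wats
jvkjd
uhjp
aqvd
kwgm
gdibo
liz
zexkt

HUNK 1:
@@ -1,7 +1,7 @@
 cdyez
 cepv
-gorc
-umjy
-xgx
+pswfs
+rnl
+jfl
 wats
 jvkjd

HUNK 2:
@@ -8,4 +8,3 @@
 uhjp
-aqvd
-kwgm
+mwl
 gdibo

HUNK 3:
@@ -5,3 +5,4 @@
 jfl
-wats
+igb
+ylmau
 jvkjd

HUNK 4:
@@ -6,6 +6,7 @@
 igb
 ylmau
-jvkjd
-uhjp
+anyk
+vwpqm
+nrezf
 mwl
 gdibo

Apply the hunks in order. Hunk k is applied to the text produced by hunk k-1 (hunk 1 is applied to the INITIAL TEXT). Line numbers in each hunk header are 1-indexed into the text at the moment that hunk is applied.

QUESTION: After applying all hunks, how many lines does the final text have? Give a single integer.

Hunk 1: at line 1 remove [gorc,umjy,xgx] add [pswfs,rnl,jfl] -> 13 lines: cdyez cepv pswfs rnl jfl wats jvkjd uhjp aqvd kwgm gdibo liz zexkt
Hunk 2: at line 8 remove [aqvd,kwgm] add [mwl] -> 12 lines: cdyez cepv pswfs rnl jfl wats jvkjd uhjp mwl gdibo liz zexkt
Hunk 3: at line 5 remove [wats] add [igb,ylmau] -> 13 lines: cdyez cepv pswfs rnl jfl igb ylmau jvkjd uhjp mwl gdibo liz zexkt
Hunk 4: at line 6 remove [jvkjd,uhjp] add [anyk,vwpqm,nrezf] -> 14 lines: cdyez cepv pswfs rnl jfl igb ylmau anyk vwpqm nrezf mwl gdibo liz zexkt
Final line count: 14

Answer: 14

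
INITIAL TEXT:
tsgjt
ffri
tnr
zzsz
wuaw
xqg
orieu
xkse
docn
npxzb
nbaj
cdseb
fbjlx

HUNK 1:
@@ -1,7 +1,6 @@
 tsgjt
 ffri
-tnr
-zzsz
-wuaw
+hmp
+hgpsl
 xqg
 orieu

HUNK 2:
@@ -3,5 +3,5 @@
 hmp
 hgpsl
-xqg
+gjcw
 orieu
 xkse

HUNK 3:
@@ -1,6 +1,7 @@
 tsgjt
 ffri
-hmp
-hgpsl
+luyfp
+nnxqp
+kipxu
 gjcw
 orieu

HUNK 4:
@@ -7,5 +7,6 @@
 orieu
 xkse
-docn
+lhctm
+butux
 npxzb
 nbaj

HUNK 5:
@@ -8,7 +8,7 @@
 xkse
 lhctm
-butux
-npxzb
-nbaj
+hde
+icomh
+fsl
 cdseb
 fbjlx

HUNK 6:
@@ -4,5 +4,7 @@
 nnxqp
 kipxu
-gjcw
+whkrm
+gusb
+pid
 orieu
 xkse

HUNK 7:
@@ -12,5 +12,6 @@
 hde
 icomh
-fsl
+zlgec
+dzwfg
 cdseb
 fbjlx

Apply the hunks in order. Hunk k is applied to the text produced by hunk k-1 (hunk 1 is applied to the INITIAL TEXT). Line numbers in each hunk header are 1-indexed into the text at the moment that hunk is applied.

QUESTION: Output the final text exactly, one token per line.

Hunk 1: at line 1 remove [tnr,zzsz,wuaw] add [hmp,hgpsl] -> 12 lines: tsgjt ffri hmp hgpsl xqg orieu xkse docn npxzb nbaj cdseb fbjlx
Hunk 2: at line 3 remove [xqg] add [gjcw] -> 12 lines: tsgjt ffri hmp hgpsl gjcw orieu xkse docn npxzb nbaj cdseb fbjlx
Hunk 3: at line 1 remove [hmp,hgpsl] add [luyfp,nnxqp,kipxu] -> 13 lines: tsgjt ffri luyfp nnxqp kipxu gjcw orieu xkse docn npxzb nbaj cdseb fbjlx
Hunk 4: at line 7 remove [docn] add [lhctm,butux] -> 14 lines: tsgjt ffri luyfp nnxqp kipxu gjcw orieu xkse lhctm butux npxzb nbaj cdseb fbjlx
Hunk 5: at line 8 remove [butux,npxzb,nbaj] add [hde,icomh,fsl] -> 14 lines: tsgjt ffri luyfp nnxqp kipxu gjcw orieu xkse lhctm hde icomh fsl cdseb fbjlx
Hunk 6: at line 4 remove [gjcw] add [whkrm,gusb,pid] -> 16 lines: tsgjt ffri luyfp nnxqp kipxu whkrm gusb pid orieu xkse lhctm hde icomh fsl cdseb fbjlx
Hunk 7: at line 12 remove [fsl] add [zlgec,dzwfg] -> 17 lines: tsgjt ffri luyfp nnxqp kipxu whkrm gusb pid orieu xkse lhctm hde icomh zlgec dzwfg cdseb fbjlx

Answer: tsgjt
ffri
luyfp
nnxqp
kipxu
whkrm
gusb
pid
orieu
xkse
lhctm
hde
icomh
zlgec
dzwfg
cdseb
fbjlx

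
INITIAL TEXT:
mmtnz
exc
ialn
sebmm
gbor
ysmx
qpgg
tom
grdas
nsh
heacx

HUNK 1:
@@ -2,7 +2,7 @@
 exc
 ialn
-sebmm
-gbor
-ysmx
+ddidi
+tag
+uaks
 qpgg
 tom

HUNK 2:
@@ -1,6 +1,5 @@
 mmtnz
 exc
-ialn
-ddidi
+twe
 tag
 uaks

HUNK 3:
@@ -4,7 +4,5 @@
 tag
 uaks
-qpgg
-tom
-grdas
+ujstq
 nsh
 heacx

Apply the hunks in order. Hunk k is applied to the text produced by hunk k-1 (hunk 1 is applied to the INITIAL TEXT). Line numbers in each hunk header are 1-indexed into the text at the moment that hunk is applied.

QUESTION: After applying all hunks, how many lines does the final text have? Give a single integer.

Answer: 8

Derivation:
Hunk 1: at line 2 remove [sebmm,gbor,ysmx] add [ddidi,tag,uaks] -> 11 lines: mmtnz exc ialn ddidi tag uaks qpgg tom grdas nsh heacx
Hunk 2: at line 1 remove [ialn,ddidi] add [twe] -> 10 lines: mmtnz exc twe tag uaks qpgg tom grdas nsh heacx
Hunk 3: at line 4 remove [qpgg,tom,grdas] add [ujstq] -> 8 lines: mmtnz exc twe tag uaks ujstq nsh heacx
Final line count: 8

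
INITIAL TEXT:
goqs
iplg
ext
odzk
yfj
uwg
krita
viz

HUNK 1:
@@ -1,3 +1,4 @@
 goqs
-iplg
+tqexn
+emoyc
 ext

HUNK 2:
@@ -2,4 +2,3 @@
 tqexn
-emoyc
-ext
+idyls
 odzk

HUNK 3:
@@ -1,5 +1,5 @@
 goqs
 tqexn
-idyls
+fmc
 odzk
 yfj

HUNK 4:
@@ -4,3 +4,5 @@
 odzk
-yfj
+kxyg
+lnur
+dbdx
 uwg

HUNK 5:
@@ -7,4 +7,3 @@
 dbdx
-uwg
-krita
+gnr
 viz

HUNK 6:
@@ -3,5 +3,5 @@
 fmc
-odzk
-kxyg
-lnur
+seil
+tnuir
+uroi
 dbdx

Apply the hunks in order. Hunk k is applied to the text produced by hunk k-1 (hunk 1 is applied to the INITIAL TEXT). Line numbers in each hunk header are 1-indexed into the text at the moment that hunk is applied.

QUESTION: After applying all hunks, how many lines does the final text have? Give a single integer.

Answer: 9

Derivation:
Hunk 1: at line 1 remove [iplg] add [tqexn,emoyc] -> 9 lines: goqs tqexn emoyc ext odzk yfj uwg krita viz
Hunk 2: at line 2 remove [emoyc,ext] add [idyls] -> 8 lines: goqs tqexn idyls odzk yfj uwg krita viz
Hunk 3: at line 1 remove [idyls] add [fmc] -> 8 lines: goqs tqexn fmc odzk yfj uwg krita viz
Hunk 4: at line 4 remove [yfj] add [kxyg,lnur,dbdx] -> 10 lines: goqs tqexn fmc odzk kxyg lnur dbdx uwg krita viz
Hunk 5: at line 7 remove [uwg,krita] add [gnr] -> 9 lines: goqs tqexn fmc odzk kxyg lnur dbdx gnr viz
Hunk 6: at line 3 remove [odzk,kxyg,lnur] add [seil,tnuir,uroi] -> 9 lines: goqs tqexn fmc seil tnuir uroi dbdx gnr viz
Final line count: 9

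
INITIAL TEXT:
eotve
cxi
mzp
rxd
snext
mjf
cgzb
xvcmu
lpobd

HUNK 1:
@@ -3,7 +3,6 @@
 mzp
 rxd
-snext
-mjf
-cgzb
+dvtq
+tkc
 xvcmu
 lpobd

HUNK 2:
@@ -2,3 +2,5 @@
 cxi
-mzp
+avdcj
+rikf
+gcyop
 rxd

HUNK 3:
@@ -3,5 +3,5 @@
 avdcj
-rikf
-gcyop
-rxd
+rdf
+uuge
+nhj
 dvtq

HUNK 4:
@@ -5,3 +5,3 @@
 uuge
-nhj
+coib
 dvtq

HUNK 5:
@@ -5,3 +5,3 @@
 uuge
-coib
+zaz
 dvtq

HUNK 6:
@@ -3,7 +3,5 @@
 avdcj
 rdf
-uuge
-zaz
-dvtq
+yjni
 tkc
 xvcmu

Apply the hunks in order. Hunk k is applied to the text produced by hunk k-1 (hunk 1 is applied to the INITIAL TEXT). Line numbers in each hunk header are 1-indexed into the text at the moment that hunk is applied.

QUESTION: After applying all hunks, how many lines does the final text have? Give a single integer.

Hunk 1: at line 3 remove [snext,mjf,cgzb] add [dvtq,tkc] -> 8 lines: eotve cxi mzp rxd dvtq tkc xvcmu lpobd
Hunk 2: at line 2 remove [mzp] add [avdcj,rikf,gcyop] -> 10 lines: eotve cxi avdcj rikf gcyop rxd dvtq tkc xvcmu lpobd
Hunk 3: at line 3 remove [rikf,gcyop,rxd] add [rdf,uuge,nhj] -> 10 lines: eotve cxi avdcj rdf uuge nhj dvtq tkc xvcmu lpobd
Hunk 4: at line 5 remove [nhj] add [coib] -> 10 lines: eotve cxi avdcj rdf uuge coib dvtq tkc xvcmu lpobd
Hunk 5: at line 5 remove [coib] add [zaz] -> 10 lines: eotve cxi avdcj rdf uuge zaz dvtq tkc xvcmu lpobd
Hunk 6: at line 3 remove [uuge,zaz,dvtq] add [yjni] -> 8 lines: eotve cxi avdcj rdf yjni tkc xvcmu lpobd
Final line count: 8

Answer: 8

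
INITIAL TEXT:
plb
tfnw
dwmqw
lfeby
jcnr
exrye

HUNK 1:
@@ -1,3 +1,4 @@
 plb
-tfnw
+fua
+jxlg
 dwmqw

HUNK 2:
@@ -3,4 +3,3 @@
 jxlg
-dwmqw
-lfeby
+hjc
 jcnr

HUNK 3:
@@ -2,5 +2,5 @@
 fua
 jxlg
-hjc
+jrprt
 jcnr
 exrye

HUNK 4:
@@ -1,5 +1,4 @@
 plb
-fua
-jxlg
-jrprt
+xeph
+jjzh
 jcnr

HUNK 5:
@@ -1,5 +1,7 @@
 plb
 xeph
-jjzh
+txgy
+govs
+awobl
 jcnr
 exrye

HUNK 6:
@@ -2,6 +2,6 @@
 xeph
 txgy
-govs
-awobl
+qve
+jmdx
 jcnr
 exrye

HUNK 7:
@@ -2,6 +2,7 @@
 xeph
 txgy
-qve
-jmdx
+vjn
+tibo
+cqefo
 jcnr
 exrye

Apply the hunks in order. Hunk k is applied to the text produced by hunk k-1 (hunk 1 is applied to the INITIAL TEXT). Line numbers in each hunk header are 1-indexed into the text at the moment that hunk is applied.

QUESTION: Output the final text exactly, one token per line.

Answer: plb
xeph
txgy
vjn
tibo
cqefo
jcnr
exrye

Derivation:
Hunk 1: at line 1 remove [tfnw] add [fua,jxlg] -> 7 lines: plb fua jxlg dwmqw lfeby jcnr exrye
Hunk 2: at line 3 remove [dwmqw,lfeby] add [hjc] -> 6 lines: plb fua jxlg hjc jcnr exrye
Hunk 3: at line 2 remove [hjc] add [jrprt] -> 6 lines: plb fua jxlg jrprt jcnr exrye
Hunk 4: at line 1 remove [fua,jxlg,jrprt] add [xeph,jjzh] -> 5 lines: plb xeph jjzh jcnr exrye
Hunk 5: at line 1 remove [jjzh] add [txgy,govs,awobl] -> 7 lines: plb xeph txgy govs awobl jcnr exrye
Hunk 6: at line 2 remove [govs,awobl] add [qve,jmdx] -> 7 lines: plb xeph txgy qve jmdx jcnr exrye
Hunk 7: at line 2 remove [qve,jmdx] add [vjn,tibo,cqefo] -> 8 lines: plb xeph txgy vjn tibo cqefo jcnr exrye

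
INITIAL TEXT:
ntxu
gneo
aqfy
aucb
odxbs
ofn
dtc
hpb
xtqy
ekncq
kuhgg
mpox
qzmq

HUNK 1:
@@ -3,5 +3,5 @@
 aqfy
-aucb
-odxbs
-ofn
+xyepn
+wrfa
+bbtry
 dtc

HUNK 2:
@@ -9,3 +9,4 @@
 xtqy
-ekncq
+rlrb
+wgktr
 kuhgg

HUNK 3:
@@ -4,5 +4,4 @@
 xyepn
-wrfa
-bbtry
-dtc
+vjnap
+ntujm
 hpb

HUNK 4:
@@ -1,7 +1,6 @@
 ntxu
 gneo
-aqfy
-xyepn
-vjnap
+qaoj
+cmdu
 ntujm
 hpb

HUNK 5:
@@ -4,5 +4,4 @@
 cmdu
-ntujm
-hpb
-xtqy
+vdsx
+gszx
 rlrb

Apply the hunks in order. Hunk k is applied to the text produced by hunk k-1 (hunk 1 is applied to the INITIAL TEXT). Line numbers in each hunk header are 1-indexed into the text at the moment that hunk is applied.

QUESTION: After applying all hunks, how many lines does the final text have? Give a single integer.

Answer: 11

Derivation:
Hunk 1: at line 3 remove [aucb,odxbs,ofn] add [xyepn,wrfa,bbtry] -> 13 lines: ntxu gneo aqfy xyepn wrfa bbtry dtc hpb xtqy ekncq kuhgg mpox qzmq
Hunk 2: at line 9 remove [ekncq] add [rlrb,wgktr] -> 14 lines: ntxu gneo aqfy xyepn wrfa bbtry dtc hpb xtqy rlrb wgktr kuhgg mpox qzmq
Hunk 3: at line 4 remove [wrfa,bbtry,dtc] add [vjnap,ntujm] -> 13 lines: ntxu gneo aqfy xyepn vjnap ntujm hpb xtqy rlrb wgktr kuhgg mpox qzmq
Hunk 4: at line 1 remove [aqfy,xyepn,vjnap] add [qaoj,cmdu] -> 12 lines: ntxu gneo qaoj cmdu ntujm hpb xtqy rlrb wgktr kuhgg mpox qzmq
Hunk 5: at line 4 remove [ntujm,hpb,xtqy] add [vdsx,gszx] -> 11 lines: ntxu gneo qaoj cmdu vdsx gszx rlrb wgktr kuhgg mpox qzmq
Final line count: 11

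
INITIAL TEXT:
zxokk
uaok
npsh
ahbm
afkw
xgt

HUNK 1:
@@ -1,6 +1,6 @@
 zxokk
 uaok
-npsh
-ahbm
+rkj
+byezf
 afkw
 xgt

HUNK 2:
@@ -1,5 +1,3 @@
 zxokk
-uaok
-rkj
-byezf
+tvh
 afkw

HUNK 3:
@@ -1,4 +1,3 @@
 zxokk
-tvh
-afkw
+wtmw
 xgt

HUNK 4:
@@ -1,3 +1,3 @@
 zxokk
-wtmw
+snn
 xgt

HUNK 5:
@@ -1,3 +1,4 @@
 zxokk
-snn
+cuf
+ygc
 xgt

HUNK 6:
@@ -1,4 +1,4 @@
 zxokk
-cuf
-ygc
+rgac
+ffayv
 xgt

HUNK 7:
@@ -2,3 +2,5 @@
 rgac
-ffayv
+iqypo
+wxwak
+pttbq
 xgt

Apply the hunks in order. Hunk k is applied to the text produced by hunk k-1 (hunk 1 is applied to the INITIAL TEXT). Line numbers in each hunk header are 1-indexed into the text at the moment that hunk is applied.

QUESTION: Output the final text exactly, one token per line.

Answer: zxokk
rgac
iqypo
wxwak
pttbq
xgt

Derivation:
Hunk 1: at line 1 remove [npsh,ahbm] add [rkj,byezf] -> 6 lines: zxokk uaok rkj byezf afkw xgt
Hunk 2: at line 1 remove [uaok,rkj,byezf] add [tvh] -> 4 lines: zxokk tvh afkw xgt
Hunk 3: at line 1 remove [tvh,afkw] add [wtmw] -> 3 lines: zxokk wtmw xgt
Hunk 4: at line 1 remove [wtmw] add [snn] -> 3 lines: zxokk snn xgt
Hunk 5: at line 1 remove [snn] add [cuf,ygc] -> 4 lines: zxokk cuf ygc xgt
Hunk 6: at line 1 remove [cuf,ygc] add [rgac,ffayv] -> 4 lines: zxokk rgac ffayv xgt
Hunk 7: at line 2 remove [ffayv] add [iqypo,wxwak,pttbq] -> 6 lines: zxokk rgac iqypo wxwak pttbq xgt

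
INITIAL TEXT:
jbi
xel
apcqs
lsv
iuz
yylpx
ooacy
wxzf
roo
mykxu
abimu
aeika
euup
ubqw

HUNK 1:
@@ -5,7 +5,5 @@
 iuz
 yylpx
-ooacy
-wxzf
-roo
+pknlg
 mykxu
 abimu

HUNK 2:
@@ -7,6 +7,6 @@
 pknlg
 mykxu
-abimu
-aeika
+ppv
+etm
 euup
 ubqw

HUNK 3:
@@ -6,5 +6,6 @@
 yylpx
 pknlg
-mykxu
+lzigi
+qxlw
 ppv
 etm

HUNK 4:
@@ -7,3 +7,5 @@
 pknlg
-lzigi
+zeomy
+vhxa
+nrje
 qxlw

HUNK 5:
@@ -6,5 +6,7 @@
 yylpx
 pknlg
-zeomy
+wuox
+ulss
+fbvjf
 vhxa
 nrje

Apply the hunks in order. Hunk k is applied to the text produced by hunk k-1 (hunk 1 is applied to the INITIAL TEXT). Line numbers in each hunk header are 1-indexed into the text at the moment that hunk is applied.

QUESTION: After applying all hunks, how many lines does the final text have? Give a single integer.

Hunk 1: at line 5 remove [ooacy,wxzf,roo] add [pknlg] -> 12 lines: jbi xel apcqs lsv iuz yylpx pknlg mykxu abimu aeika euup ubqw
Hunk 2: at line 7 remove [abimu,aeika] add [ppv,etm] -> 12 lines: jbi xel apcqs lsv iuz yylpx pknlg mykxu ppv etm euup ubqw
Hunk 3: at line 6 remove [mykxu] add [lzigi,qxlw] -> 13 lines: jbi xel apcqs lsv iuz yylpx pknlg lzigi qxlw ppv etm euup ubqw
Hunk 4: at line 7 remove [lzigi] add [zeomy,vhxa,nrje] -> 15 lines: jbi xel apcqs lsv iuz yylpx pknlg zeomy vhxa nrje qxlw ppv etm euup ubqw
Hunk 5: at line 6 remove [zeomy] add [wuox,ulss,fbvjf] -> 17 lines: jbi xel apcqs lsv iuz yylpx pknlg wuox ulss fbvjf vhxa nrje qxlw ppv etm euup ubqw
Final line count: 17

Answer: 17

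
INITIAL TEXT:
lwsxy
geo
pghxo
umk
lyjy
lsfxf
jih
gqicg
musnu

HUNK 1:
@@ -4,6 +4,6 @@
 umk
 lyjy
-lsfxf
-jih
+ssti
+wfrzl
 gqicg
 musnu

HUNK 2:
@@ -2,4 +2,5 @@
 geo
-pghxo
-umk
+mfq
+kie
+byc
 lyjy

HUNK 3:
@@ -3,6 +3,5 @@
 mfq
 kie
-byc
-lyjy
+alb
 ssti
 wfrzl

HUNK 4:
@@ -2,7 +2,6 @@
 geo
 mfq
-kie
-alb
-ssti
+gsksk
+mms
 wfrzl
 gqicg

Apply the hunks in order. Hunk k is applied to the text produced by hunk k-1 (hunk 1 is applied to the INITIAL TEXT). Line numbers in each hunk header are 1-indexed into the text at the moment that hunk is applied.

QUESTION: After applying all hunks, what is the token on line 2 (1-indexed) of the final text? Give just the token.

Hunk 1: at line 4 remove [lsfxf,jih] add [ssti,wfrzl] -> 9 lines: lwsxy geo pghxo umk lyjy ssti wfrzl gqicg musnu
Hunk 2: at line 2 remove [pghxo,umk] add [mfq,kie,byc] -> 10 lines: lwsxy geo mfq kie byc lyjy ssti wfrzl gqicg musnu
Hunk 3: at line 3 remove [byc,lyjy] add [alb] -> 9 lines: lwsxy geo mfq kie alb ssti wfrzl gqicg musnu
Hunk 4: at line 2 remove [kie,alb,ssti] add [gsksk,mms] -> 8 lines: lwsxy geo mfq gsksk mms wfrzl gqicg musnu
Final line 2: geo

Answer: geo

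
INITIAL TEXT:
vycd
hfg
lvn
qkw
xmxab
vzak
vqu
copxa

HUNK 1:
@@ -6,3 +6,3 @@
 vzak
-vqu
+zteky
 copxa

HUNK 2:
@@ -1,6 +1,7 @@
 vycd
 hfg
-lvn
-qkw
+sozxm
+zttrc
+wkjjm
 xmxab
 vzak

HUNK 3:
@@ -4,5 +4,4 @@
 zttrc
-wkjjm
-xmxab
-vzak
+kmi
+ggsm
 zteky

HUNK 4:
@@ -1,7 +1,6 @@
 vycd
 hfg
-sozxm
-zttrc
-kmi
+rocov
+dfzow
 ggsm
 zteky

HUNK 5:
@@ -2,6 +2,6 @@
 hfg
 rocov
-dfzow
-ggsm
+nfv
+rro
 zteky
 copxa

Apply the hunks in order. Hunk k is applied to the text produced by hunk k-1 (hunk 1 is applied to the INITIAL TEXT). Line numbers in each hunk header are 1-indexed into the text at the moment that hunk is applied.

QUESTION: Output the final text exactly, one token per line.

Hunk 1: at line 6 remove [vqu] add [zteky] -> 8 lines: vycd hfg lvn qkw xmxab vzak zteky copxa
Hunk 2: at line 1 remove [lvn,qkw] add [sozxm,zttrc,wkjjm] -> 9 lines: vycd hfg sozxm zttrc wkjjm xmxab vzak zteky copxa
Hunk 3: at line 4 remove [wkjjm,xmxab,vzak] add [kmi,ggsm] -> 8 lines: vycd hfg sozxm zttrc kmi ggsm zteky copxa
Hunk 4: at line 1 remove [sozxm,zttrc,kmi] add [rocov,dfzow] -> 7 lines: vycd hfg rocov dfzow ggsm zteky copxa
Hunk 5: at line 2 remove [dfzow,ggsm] add [nfv,rro] -> 7 lines: vycd hfg rocov nfv rro zteky copxa

Answer: vycd
hfg
rocov
nfv
rro
zteky
copxa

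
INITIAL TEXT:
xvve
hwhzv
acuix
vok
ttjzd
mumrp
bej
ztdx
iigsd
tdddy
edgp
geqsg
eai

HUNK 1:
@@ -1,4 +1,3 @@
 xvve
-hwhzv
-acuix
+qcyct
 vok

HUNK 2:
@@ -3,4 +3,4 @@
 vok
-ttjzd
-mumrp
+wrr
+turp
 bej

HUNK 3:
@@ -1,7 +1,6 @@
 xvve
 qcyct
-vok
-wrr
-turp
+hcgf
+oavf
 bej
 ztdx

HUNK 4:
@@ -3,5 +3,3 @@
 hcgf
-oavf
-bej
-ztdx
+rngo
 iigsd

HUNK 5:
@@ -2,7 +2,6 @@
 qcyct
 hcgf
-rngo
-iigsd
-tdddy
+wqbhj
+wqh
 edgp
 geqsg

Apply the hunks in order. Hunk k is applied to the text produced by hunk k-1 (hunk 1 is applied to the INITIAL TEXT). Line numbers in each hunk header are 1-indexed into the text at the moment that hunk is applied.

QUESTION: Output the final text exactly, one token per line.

Answer: xvve
qcyct
hcgf
wqbhj
wqh
edgp
geqsg
eai

Derivation:
Hunk 1: at line 1 remove [hwhzv,acuix] add [qcyct] -> 12 lines: xvve qcyct vok ttjzd mumrp bej ztdx iigsd tdddy edgp geqsg eai
Hunk 2: at line 3 remove [ttjzd,mumrp] add [wrr,turp] -> 12 lines: xvve qcyct vok wrr turp bej ztdx iigsd tdddy edgp geqsg eai
Hunk 3: at line 1 remove [vok,wrr,turp] add [hcgf,oavf] -> 11 lines: xvve qcyct hcgf oavf bej ztdx iigsd tdddy edgp geqsg eai
Hunk 4: at line 3 remove [oavf,bej,ztdx] add [rngo] -> 9 lines: xvve qcyct hcgf rngo iigsd tdddy edgp geqsg eai
Hunk 5: at line 2 remove [rngo,iigsd,tdddy] add [wqbhj,wqh] -> 8 lines: xvve qcyct hcgf wqbhj wqh edgp geqsg eai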